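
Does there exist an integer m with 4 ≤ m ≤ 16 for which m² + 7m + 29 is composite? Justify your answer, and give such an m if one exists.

m = 13

At m = 13: 13² + 7·13 + 29 = 289 = 17·17, which is composite.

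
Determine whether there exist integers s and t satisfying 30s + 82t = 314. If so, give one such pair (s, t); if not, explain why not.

gcd(30, 82) = 2, and 2 divides 314, so integer solutions exist.
Dividing through by 2 reduces the equation to 15s + 41t = 157.
Dividing repeatedly: 41 = 2·15 + 11, 15 = 1·11 + 4, 11 = 2·4 + 3, 4 = 1·3 + 1, 3 = 3·1 + 0.
Back-substituting, 1 = 4 − 1·3 = 4 − (11 − 2·4) = −11 + 3·4 = −11 + 3·(15 − 1·11) = 3·15 − 4·11 = 3·15 − 4·(41 − 2·15) = −4·41 + 11·15; that is, 15·11 + 41·(-4) = 1.
Multiplying through by 157: s = 11·157 = 1727, t = (-4)·157 = -628 is a solution.
The general solution is s = 1727 + 41k, t = -628 − 15k; taking k = -42 gives the smaller pair s = 5, t = 2.
Check: 30·5 + 82·2 = 150 + 164 = 314. ✓

s = 5, t = 2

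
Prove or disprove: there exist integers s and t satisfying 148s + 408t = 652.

s = 43, t = -14

Every value of 148s + 408t is a multiple of gcd(148, 408) = 4; since 4 ∣ 652, solutions exist.
Dividing through by 4 reduces the equation to 37s + 102t = 163.
Run the Euclidean algorithm on 102 and 37: 102 = 2·37 + 28, 37 = 1·28 + 9, 28 = 3·9 + 1, 9 = 9·1 + 0.
Unwinding: 1 = 28 − 3·9 = 28 − 3·(37 − 1·28) = −3·37 + 4·28 = −3·37 + 4·(102 − 2·37) = 4·102 − 11·37, i.e. 37·(-11) + 102·4 = 1.
Multiplying through by 163: s = (-11)·163 = -1793, t = 4·163 = 652 is a solution.
Shifting by a multiple of (102, −37) keeps it a solution: s = -1793 + 18·102 = 43, t = 652 − 18·37 = -14.
Check: 148·43 + 408·(-14) = 6364 − 5712 = 652. ✓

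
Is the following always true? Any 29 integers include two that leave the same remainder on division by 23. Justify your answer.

Partition the integers by their residue mod 23; there are 23 classes.
Since 29 > 23, two of the 29 integers must share a residue class by the pigeonhole principle; call them a and b.
That is, a and b leave the same remainder on division by 23, as claimed.

True.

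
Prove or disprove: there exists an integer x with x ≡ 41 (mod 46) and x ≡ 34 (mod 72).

There is no such integer.

Reduce both congruences modulo 2, which divides 46 and 72: they say x ≡ 41 (mod 2) and x ≡ 34 (mod 2).
But 41 mod 2 = 1 while 34 mod 2 = 0, a contradiction.
Hence the system has no solution.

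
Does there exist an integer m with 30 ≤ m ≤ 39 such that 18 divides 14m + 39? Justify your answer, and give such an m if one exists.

There is no such integer m in that range.

At m = 30, 14·30 + 39 = 459 ≡ 9 (mod 18), and each step in m adds 14, giving residues 9, 5, 1, 15, 11, 7, 3, 17, 13, 9 for m = 30, 31, …, 39.
Since 0 is absent from this list, 18 ∤ 14m + 39 for every m with 30 ≤ m ≤ 39.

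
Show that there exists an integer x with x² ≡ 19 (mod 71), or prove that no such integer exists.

x = 44 works: 44² = 1936, and 1936 − 19 = 1917 = 27·71.

x = 44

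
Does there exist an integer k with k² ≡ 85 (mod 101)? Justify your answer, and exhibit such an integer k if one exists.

k = 61

Take k = 61. Then 61² = 3721 = 36·101 + 85, so 61² ≡ 85 (mod 101).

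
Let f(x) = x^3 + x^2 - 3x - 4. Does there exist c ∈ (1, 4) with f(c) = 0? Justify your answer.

Yes, f has a root in the interval.

f(1) = -5 and f(4) = 64, which have opposite signs.
Since f is a polynomial it is continuous on [1, 4].
The Intermediate Value Theorem then guarantees some c ∈ (1, 4) with f(c) = 0.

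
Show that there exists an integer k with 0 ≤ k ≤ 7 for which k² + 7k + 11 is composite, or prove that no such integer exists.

k = 4

At k = 4: 4² + 7·4 + 11 = 55 = 5·11, which is composite.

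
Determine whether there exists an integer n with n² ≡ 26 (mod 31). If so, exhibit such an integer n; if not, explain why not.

No, no such integer exists.

Apply Euler's criterion with the prime 31: 26 is a quadratic residue iff 26^15 ≡ 1 (mod 31), and a non-residue iff it is ≡ −1.
Repeated squaring mod 31: 26^2 = 676 ≡ 25; 26^4 ≡ 25² = 625 ≡ 5; 26^8 ≡ 5² = 25 ≡ 25.
Since 15 = 8 + 4 + 2 + 1, 26^15 ≡ 25 · 5 · 25 · 26; multiplying out mod 31: 25·5 = 125 ≡ 1, then 1·25 = 25 ≡ 25, then 25·26 = 650 ≡ 30. Thus 26^15 ≡ 30 ≡ −1 (mod 31).
The value −1 means 26 is a non-residue modulo 31, so n² ≡ 26 (mod 31) is impossible.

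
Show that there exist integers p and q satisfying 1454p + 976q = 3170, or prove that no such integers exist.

gcd(1454, 976) = 2, and 2 divides 3170, so integer solutions exist.
Dividing through by 2 reduces the equation to 727p + 488q = 1585.
Run the Euclidean algorithm on 727 and 488: 727 = 1·488 + 239, 488 = 2·239 + 10, 239 = 23·10 + 9, 10 = 1·9 + 1, 9 = 9·1 + 0.
Back-substituting, 1 = 10 − 1·9 = 10 − (239 − 23·10) = −239 + 24·10 = −239 + 24·(488 − 2·239) = 24·488 − 49·239 = 24·488 − 49·(727 − 1·488) = −49·727 + 73·488; that is, 727·(-49) + 488·73 = 1.
Multiplying through by 1585: p = (-49)·1585 = -77665, q = 73·1585 = 115705 is a solution.
The general solution is p = -77665 + 488k, q = 115705 − 727k; taking k = 160 gives the smaller pair p = 415, q = -615.
Indeed 1454·415 + 976·(-615) = 603410 − 600240 = 3170.

p = 415, q = -615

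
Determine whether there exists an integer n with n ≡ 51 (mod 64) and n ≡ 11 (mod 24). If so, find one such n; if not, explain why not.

The moduli are not coprime: gcd(64, 24) = 8. Compatibility requires 8 ∣ (11 − 51) = -40, which holds, so solutions exist.
List candidates n ≡ 51 (mod 64): 51, 115, 179. Modulo 24 these are 3, 19, 11; 179 gives 11 as required.
Verify: 179 = 2·64 + 51 and 179 = 7·24 + 11. ✓

n = 179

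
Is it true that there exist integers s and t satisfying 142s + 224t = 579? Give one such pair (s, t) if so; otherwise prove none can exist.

gcd(142, 224) = 2, so every integer of the form 142s + 224t is a multiple of 2.
But 579 = 2·289 + 1, so 2 ∤ 579.
So the equation is unsolvable over ℤ.

No such integers exist.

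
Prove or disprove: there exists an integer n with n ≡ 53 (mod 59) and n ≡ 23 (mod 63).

n = 2354

gcd(59, 63) = 1, so the Chinese Remainder Theorem guarantees exactly one residue class mod 3717 satisfying both.
Any solution of the first congruence is n = 53 + 59t; substituting into the second, 59t ≡ 23 − 53 ≡ 33 (mod 63).
Note 59·47 = 2773 ≡ 1 (mod 63) (as 2773 − 1 = 44·63), so 59⁻¹ ≡ 47.
Multiplying by 47: t ≡ 47·33 = 1551 ≡ 39 (mod 63).
Taking t = 39 gives n = 53 + 59·39 = 2354.
Check: 2354 mod 59 = 53, 2354 mod 63 = 23. ✓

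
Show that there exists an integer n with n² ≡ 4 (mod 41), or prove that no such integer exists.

n = 2

Take n = 2. Then 2² = 4, and since 0 ≤ 4 < 41 this is already reduced: 2² ≡ 4 (mod 41).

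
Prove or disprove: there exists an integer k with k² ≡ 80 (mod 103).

103 is prime, so by Euler's criterion 80 is a square mod 103 iff 80^((103−1)/2) = 80^51 ≡ 1 (mod 103).
Squaring successively (mod 103): 80^2 = 6400 ≡ 14; 80^4 ≡ 14² = 196 ≡ 93; 80^8 ≡ 93² = 8649 ≡ 100; 80^16 ≡ 100² = 10000 ≡ 9; 80^32 ≡ 9² = 81 ≡ 81.
Since 51 = 32 + 16 + 2 + 1, 80^51 ≡ 81 · 9 · 14 · 80; multiplying out mod 103: 81·9 = 729 ≡ 8, then 8·14 = 112 ≡ 9, then 9·80 = 720 ≡ 102. Thus 80^51 ≡ 102 ≡ −1 (mod 103).
The value −1 means 80 is a non-residue modulo 103, so k² ≡ 80 (mod 103) is impossible.

No such integer exists.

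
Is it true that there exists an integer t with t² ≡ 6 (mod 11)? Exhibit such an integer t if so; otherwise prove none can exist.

No, no such integer exists.

Squares mod 11 repeat after t = 5 (as (−t)² = t²); for t = 0..5 they are 0, 1, 4, 9, 5, 3.
So the quadratic residues mod 11 are {0, 1, 3, 4, 5, 9}, and 6 is not among them.
Therefore t² ≡ 6 (mod 11) has no solution.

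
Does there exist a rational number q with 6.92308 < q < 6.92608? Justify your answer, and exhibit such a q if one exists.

q = 187/27

Scale by 27: the interval becomes (186.92316, 187.00416), which contains the integer 187.
Hence 187/27 is a rational number with 6.92308 < 187/27 < 6.92608.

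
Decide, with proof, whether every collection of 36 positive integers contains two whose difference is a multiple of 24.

Yes, this is always true.

There are exactly 24 possible remainders on division by 24.
Placing 36 integers into 24 classes, some class receives at least two — say a and b.
Their difference a − b is then a multiple of 24.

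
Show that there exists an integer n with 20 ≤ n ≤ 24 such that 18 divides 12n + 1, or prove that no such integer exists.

At n = 20, 12·20 + 1 = 241 ≡ 7 (mod 18), and each step in n adds 12, giving residues 7, 1, 13, 7, 1 for n = 20, 21, …, 24.
None is 0, so 18 never divides 12n + 1 on this range.

There is no such integer n in that range.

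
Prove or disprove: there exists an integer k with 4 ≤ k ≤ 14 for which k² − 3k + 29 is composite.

k = 5

At k = 5: 5² − 3·5 + 29 = 39 = 3·13, which is composite.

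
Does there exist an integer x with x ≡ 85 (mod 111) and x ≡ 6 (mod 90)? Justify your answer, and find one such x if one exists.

Both moduli are multiples of 3 = gcd(111, 90), so any solution would satisfy x ≡ 85 and x ≡ 6 modulo 3 simultaneously.
However 85 ≡ 1 and 6 ≡ 0 (mod 3), and 1 ≠ 0.
Hence the system has no solution.

There is no such integer.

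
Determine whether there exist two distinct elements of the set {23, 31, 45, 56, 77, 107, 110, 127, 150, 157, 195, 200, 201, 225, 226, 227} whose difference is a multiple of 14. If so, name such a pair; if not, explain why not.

The pair (23, 107) works.

Reduce each element mod 14: 23↦9, 31↦3, 45↦3, 56↦0, 77↦7, 107↦9, 110↦12, 127↦1, 150↦10, 157↦3, 195↦13, 200↦4, 201↦5, 225↦1, 226↦2, 227↦3. The residue 9 repeats (at 23 and 107), and 107 − 23 = 84 = 6·14.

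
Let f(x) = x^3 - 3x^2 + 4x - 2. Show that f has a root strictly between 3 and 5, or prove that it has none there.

f(3) = 10 and f(5) = 68, both positive.
f'(x) = 3x^2 - 6x + 4 has discriminant (-6)² − 4·3·4 = -12 < 0, so f' has no real roots and is positive for every real x.
Hence f is strictly increasing on ℝ, and in particular on [3, 5]. A strictly monotone function with same-sign endpoint values stays positive on the whole interval, so f has no zero in (3, 5).

No.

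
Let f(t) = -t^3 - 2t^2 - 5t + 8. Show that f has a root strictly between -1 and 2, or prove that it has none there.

f(-1) = 12 and f(2) = -18, which have opposite signs.
Since f is a polynomial it is continuous on [-1, 2].
By the Intermediate Value Theorem, f takes the value 0 somewhere in the open interval.

Such a root exists.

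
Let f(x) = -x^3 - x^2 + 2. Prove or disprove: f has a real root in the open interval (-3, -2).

f(-3) = 20 and f(-2) = 6, both positive, so a sign-change argument is unavailable; we show f keeps this sign on the whole interval.
Substitute x = -2 − u, where 0 < u < 1 on the interval. Expanding, f(-2 − u) = u^3 + 5u^2 + 8u + 6.
All 4 nonzero coefficients of this polynomial in u are positive; hence for u > 0 the value is a sum of positive terms (the constant 6 among them).
So f is strictly positive on (-3, -2); no root exists in the interval.

No such root exists.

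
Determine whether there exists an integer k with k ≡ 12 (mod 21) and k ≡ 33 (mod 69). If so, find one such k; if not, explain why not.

k = 33

gcd(21, 69) = 3. A simultaneous solution exists iff 12 ≡ 33 (mod 3); here 12 mod 3 = 0 = 33 mod 3, so it does.
Step through k = 12, 12 + 21, 12 + 2·21, …: the values 12, 33 reduce mod 69 to 12, 33. The value 33 hits 33.
Check: 33 mod 21 = 12, 33 mod 69 = 33. ✓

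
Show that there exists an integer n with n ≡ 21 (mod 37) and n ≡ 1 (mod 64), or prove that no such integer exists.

n = 2241

gcd(37, 64) = 1, so the Chinese Remainder Theorem guarantees exactly one residue class mod 2368 satisfying both.
Any solution of the first congruence is n = 21 + 37t; substituting into the second, 37t ≡ 1 − 21 ≡ 44 (mod 64).
To invert 37 modulo 64: 64 = 1·37 + 27, 37 = 1·27 + 10, 27 = 2·10 + 7, 10 = 1·7 + 3, 7 = 2·3 + 1, 3 = 3·1 + 0, and unwinding, 1 = 7 − 2·3 = 7 − 2·(10 − 1·7) = −2·10 + 3·7 = −2·10 + 3·(27 − 2·10) = 3·27 − 8·10 = 3·27 − 8·(37 − 1·27) = −8·37 + 11·27 = −8·37 + 11·(64 − 1·37) = 11·64 − 19·37. Thus 37⁻¹ ≡ -19 ≡ 45 (mod 64).
Multiplying by 45: t ≡ 45·44 = 1980 ≡ 60 (mod 64).
Taking t = 60 gives n = 21 + 37·60 = 2241.
Check: 2241 mod 37 = 21, 2241 mod 64 = 1. ✓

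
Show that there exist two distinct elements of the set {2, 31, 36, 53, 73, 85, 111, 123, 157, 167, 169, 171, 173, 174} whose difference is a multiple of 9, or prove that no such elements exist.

2 mod 9 = 2 and 173 mod 9 = 2, so 173 − 2 = 171 = 19·9.

The pair (2, 173) works.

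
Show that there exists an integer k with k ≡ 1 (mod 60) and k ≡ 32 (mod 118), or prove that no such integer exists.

Both moduli are multiples of 2 = gcd(60, 118), so any solution would satisfy k ≡ 1 and k ≡ 32 modulo 2 simultaneously.
These are incompatible: 1 − 32 = -31 is not divisible by 2.
So no integer satisfies both congruences.

No, no such integer exists.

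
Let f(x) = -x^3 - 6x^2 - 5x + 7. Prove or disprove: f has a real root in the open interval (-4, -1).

Yes, f has a root in the interval.

f(-4) = -5 and f(-1) = 7, which have opposite signs.
Since f is a polynomial it is continuous on [-4, -1].
By the Intermediate Value Theorem f must vanish at some point of (-4, -1).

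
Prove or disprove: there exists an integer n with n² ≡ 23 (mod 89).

No such integer exists.

89 is prime, so by Euler's criterion 23 is a square mod 89 iff 23^((89−1)/2) = 23^44 ≡ 1 (mod 89).
Squaring successively (mod 89): 23^2 = 529 ≡ 84; 23^4 ≡ 84² = 7056 ≡ 25; 23^8 ≡ 25² = 625 ≡ 2; 23^16 ≡ 2² = 4 ≡ 4; 23^32 ≡ 4² = 16 ≡ 16.
Since 44 = 32 + 8 + 4, 23^44 ≡ 16 · 2 · 25; multiplying out mod 89: 16·2 = 32 ≡ 32, then 32·25 = 800 ≡ 88. Thus 23^44 ≡ 88 ≡ −1 (mod 89).
The value −1 means 23 is a non-residue modulo 89, so n² ≡ 23 (mod 89) is impossible.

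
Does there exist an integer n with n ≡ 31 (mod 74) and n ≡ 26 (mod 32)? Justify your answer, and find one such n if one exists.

Reduce both congruences modulo 2, which divides 74 and 32: they say n ≡ 31 (mod 2) and n ≡ 26 (mod 2).
However 31 ≡ 1 and 26 ≡ 0 (mod 2), and 1 ≠ 0.
So no integer satisfies both congruences.

No, no such integer exists.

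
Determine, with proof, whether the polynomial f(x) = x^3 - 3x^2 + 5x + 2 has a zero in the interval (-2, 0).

Such a root exists.

f(-2) = -28 and f(0) = 2, which have opposite signs.
Since f is a polynomial it is continuous on [-2, 0].
By the Intermediate Value Theorem f must vanish at some point of (-2, 0).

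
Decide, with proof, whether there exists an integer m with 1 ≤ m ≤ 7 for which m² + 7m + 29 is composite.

The values for m = 1, 2, …, 7 are 37, 47, 59, 73, 89, 107, 127, and each of these is prime.
So no value in the range makes the expression composite.

There is no such integer m in that range.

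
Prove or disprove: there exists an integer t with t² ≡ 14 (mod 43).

t = 10

t = 10 works: 10² = 100, and 100 − 14 = 86 = 2·43.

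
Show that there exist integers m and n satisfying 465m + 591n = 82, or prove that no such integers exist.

No, no such integers exist.

gcd(465, 591) = 3, so every integer of the form 465m + 591n is a multiple of 3.
But 82 is not a multiple of 3 (it leaves remainder 1).
So the equation is unsolvable over ℤ.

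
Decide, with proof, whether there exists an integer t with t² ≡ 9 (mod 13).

t = 10 works: 10² = 100, and 100 − 9 = 91 = 7·13.

t = 10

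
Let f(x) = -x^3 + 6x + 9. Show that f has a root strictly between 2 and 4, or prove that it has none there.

Such a root exists.

f(2) = 13 and f(4) = -31, which have opposite signs.
f is continuous everywhere (it is a polynomial), in particular on [2, 4].
By the Intermediate Value Theorem, f takes the value 0 somewhere in the open interval.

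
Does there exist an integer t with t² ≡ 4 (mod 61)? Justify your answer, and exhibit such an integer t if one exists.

Take t = 2. Then 2² = 4, and since 0 ≤ 4 < 61 this is already reduced: 2² ≡ 4 (mod 61).

t = 2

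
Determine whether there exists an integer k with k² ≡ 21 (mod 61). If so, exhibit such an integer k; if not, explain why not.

There is no such integer.

Apply Euler's criterion with the prime 61: 21 is a quadratic residue iff 21^30 ≡ 1 (mod 61), and a non-residue iff it is ≡ −1.
Squaring successively (mod 61): 21^2 = 441 ≡ 14; 21^4 ≡ 14² = 196 ≡ 13; 21^8 ≡ 13² = 169 ≡ 47; 21^16 ≡ 47² = 2209 ≡ 13.
Since 30 = 16 + 8 + 4 + 2, 21^30 ≡ 13 · 47 · 13 · 14; multiplying out mod 61: 13·47 = 611 ≡ 1, then 1·13 = 13 ≡ 13, then 13·14 = 182 ≡ 60. Thus 21^30 ≡ 60 ≡ −1 (mod 61).
The value −1 means 21 is a non-residue modulo 61, so k² ≡ 21 (mod 61) is impossible.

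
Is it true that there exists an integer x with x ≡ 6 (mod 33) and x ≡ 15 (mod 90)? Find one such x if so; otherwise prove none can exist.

x = 105

The moduli are not coprime: gcd(33, 90) = 3. Compatibility requires 3 ∣ (15 − 6) = 9, which holds, so solutions exist.
The integers ≡ 6 (mod 33) are 6, 39, 72, 105, …; their remainders mod 90 are 6, 39, 72, 15, so x = 105 is the first that is ≡ 15 (mod 90).
Check: 105 mod 33 = 6, 105 mod 90 = 15. ✓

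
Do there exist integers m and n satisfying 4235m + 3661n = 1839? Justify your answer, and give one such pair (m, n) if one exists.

No such integers exist.

Any value of 4235m + 3661n is a multiple of gcd(4235, 3661) = 7.
However 1839 leaves remainder 5 on division by 7.
So the equation is unsolvable over ℤ.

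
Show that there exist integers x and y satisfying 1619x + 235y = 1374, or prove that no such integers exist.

x = 146, y = -1000

Since gcd(1619, 235) = 1, every integer is an integer combination of 1619 and 235.
Dividing repeatedly: 1619 = 6·235 + 209, 235 = 1·209 + 26, 209 = 8·26 + 1, 26 = 26·1 + 0.
Back-substituting, 1 = 209 − 8·26 = 209 − 8·(235 − 1·209) = −8·235 + 9·209 = −8·235 + 9·(1619 − 6·235) = 9·1619 − 62·235; that is, 1619·9 + 235·(-62) = 1.
Times 1374: 1619·12366 + 235·(-85188) = 1374, so (12366, -85188) solves it.
Subtracting 52·235 from x and adding 52·1619 to y gives the tidier solution (146, -1000).
Check: 1619·146 + 235·(-1000) = 236374 − 235000 = 1374. ✓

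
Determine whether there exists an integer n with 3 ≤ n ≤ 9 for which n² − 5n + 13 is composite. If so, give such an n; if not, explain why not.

At n = 7: 7² − 5·7 + 13 = 27 = 3·9, which is composite.

n = 7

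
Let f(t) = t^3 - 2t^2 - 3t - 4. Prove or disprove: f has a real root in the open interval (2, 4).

Such a root exists.

f(2) = -10 and f(4) = 16, which have opposite signs.
As a polynomial, f is continuous on every closed interval.
By the Intermediate Value Theorem f must vanish at some point of (2, 4).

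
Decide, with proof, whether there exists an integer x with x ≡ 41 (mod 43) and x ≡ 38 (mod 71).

Since 43 and 71 share no common factor, CRT says the pair of congruences has a solution (unique mod 3053).
Any solution of the first congruence is x = 41 + 43t; substituting into the second, 43t ≡ 38 − 41 ≡ 68 (mod 71).
To invert 43 modulo 71: 71 = 1·43 + 28, 43 = 1·28 + 15, 28 = 1·15 + 13, 15 = 1·13 + 2, 13 = 6·2 + 1, 2 = 2·1 + 0, and unwinding, 1 = 13 − 6·2 = 13 − 6·(15 − 1·13) = −6·15 + 7·13 = −6·15 + 7·(28 − 1·15) = 7·28 − 13·15 = 7·28 − 13·(43 − 1·28) = −13·43 + 20·28 = −13·43 + 20·(71 − 1·43) = 20·71 − 33·43. Thus 43⁻¹ ≡ -33 ≡ 38 (mod 71).
Multiplying by 38: t ≡ 38·68 = 2584 ≡ 28 (mod 71).
Taking t = 28 gives x = 41 + 43·28 = 1245.
Indeed 1245 ≡ 41 (mod 43) and 1245 ≡ 38 (mod 71).

x = 1245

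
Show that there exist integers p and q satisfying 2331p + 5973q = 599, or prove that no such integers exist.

Any value of 2331p + 5973q is a multiple of gcd(2331, 5973) = 3.
But 599 is not a multiple of 3 (it leaves remainder 2).
Hence no integers p, q satisfy the equation.

No, no such integers exist.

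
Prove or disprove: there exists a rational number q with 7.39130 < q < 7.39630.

Multiplying by 23: 23·7.39130 = 169.99990 and 23·7.39630 = 170.11490, so the integer 170 lies strictly between them.
Hence 170/23 is a rational number with 7.39130 < 170/23 < 7.39630.

q = 170/23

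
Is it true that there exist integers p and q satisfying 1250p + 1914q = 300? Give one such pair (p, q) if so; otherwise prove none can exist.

p = 651, q = -425

Every value of 1250p + 1914q is a multiple of gcd(1250, 1914) = 2; since 2 ∣ 300, solutions exist.
Dividing through by 2 reduces the equation to 625p + 957q = 150.
Euclidean algorithm: 957 = 1·625 + 332, 625 = 1·332 + 293, 332 = 1·293 + 39, 293 = 7·39 + 20, 39 = 1·20 + 19, 20 = 1·19 + 1, 19 = 19·1 + 0.
Back-substituting, 1 = 20 − 1·19 = 20 − (39 − 1·20) = −39 + 2·20 = −39 + 2·(293 − 7·39) = 2·293 − 15·39 = 2·293 − 15·(332 − 1·293) = −15·332 + 17·293 = −15·332 + 17·(625 − 1·332) = 17·625 − 32·332 = 17·625 − 32·(957 − 1·625) = −32·957 + 49·625; that is, 625·49 + 957·(-32) = 1.
Times 150: 625·7350 + 957·(-4800) = 150, so (7350, -4800) solves it.
The general solution is p = 7350 + 957k, q = -4800 − 625k; taking k = -7 gives the smaller pair p = 651, q = -425.
Check: 1250·651 + 1914·(-425) = 813750 − 813450 = 300. ✓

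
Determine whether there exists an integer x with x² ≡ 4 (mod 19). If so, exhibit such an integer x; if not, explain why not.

x = 17 works: 17² = 289, and 289 − 4 = 285 = 15·19.

x = 17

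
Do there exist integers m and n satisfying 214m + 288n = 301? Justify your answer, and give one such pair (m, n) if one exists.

Both 214 and 288 are divisible by gcd(214, 288) = 2, hence so is any combination 214m + 288n.
However 301 leaves remainder 1 on division by 2.
Therefore 214m + 288n = 301 has no solution in integers.

No, no such integers exist.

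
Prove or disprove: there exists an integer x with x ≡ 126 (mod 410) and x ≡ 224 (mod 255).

Reduce both congruences modulo 5, which divides 410 and 255: they say x ≡ 126 (mod 5) and x ≡ 224 (mod 5).
But 126 mod 5 = 1 while 224 mod 5 = 4, a contradiction.
Hence the system has no solution.

There is no such integer.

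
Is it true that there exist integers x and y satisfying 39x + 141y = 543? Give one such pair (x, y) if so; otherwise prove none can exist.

x = 32, y = -5

Every value of 39x + 141y is a multiple of gcd(39, 141) = 3; since 3 ∣ 543, solutions exist.
Dividing through by 3 reduces the equation to 13x + 47y = 181.
Run the Euclidean algorithm on 47 and 13: 47 = 3·13 + 8, 13 = 1·8 + 5, 8 = 1·5 + 3, 5 = 1·3 + 2, 3 = 1·2 + 1, 2 = 2·1 + 0.
Back-substituting, 1 = 3 − 1·2 = 3 − (5 − 1·3) = −5 + 2·3 = −5 + 2·(8 − 1·5) = 2·8 − 3·5 = 2·8 − 3·(13 − 1·8) = −3·13 + 5·8 = −3·13 + 5·(47 − 3·13) = 5·47 − 18·13; that is, 13·(-18) + 47·5 = 1.
Multiplying through by 181: x = (-18)·181 = -3258, y = 5·181 = 905 is a solution.
Adding 70·47 to x and subtracting 70·13 from y gives the tidier solution (32, -5).
Indeed 39·32 + 141·(-5) = 1248 − 705 = 543.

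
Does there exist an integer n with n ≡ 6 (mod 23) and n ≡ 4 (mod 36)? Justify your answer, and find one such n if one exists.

Since 23 and 36 share no common factor, CRT says the pair of congruences has a solution (unique mod 828).
Any solution of the first congruence is n = 6 + 23t; substituting into the second, 23t ≡ 4 − 6 ≡ 34 (mod 36).
To invert 23 modulo 36: 36 = 1·23 + 13, 23 = 1·13 + 10, 13 = 1·10 + 3, 10 = 3·3 + 1, 3 = 3·1 + 0, and unwinding, 1 = 10 − 3·3 = 10 − 3·(13 − 1·10) = −3·13 + 4·10 = −3·13 + 4·(23 − 1·13) = 4·23 − 7·13 = 4·23 − 7·(36 − 1·23) = −7·36 + 11·23. Thus 23⁻¹ ≡ 11 (mod 36).
Multiplying by 11: t ≡ 11·34 = 374 ≡ 14 (mod 36).
Taking t = 14 gives n = 6 + 23·14 = 328.
Verify: 328 = 14·23 + 6 and 328 = 9·36 + 4. ✓

n = 328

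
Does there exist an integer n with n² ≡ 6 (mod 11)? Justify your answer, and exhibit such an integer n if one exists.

No such integer exists.

Computing n² mod 11 for n = 0, 1, …, 5 (enough, by the symmetry n ↦ 11 − n) gives 0, 1, 4, 9, 5, 3.
The set of squares mod 11 is therefore {0, 1, 3, 4, 5, 9}, which does not contain 6.
Hence no integer n has n² ≡ 6 (mod 11).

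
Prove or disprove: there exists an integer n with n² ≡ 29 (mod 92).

n = 11

Take n = 11. Then 11² = 121 = 1·92 + 29, so 11² ≡ 29 (mod 92).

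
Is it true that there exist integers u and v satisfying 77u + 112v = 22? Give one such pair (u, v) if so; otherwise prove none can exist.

No, no such integers exist.

Any value of 77u + 112v is a multiple of gcd(77, 112) = 7.
But 22 = 7·3 + 1, so 7 ∤ 22.
Hence no integers u, v satisfy the equation.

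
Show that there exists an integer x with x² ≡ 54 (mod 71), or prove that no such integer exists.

Take x = 57. Then 57² = 3249 = 45·71 + 54, so 57² ≡ 54 (mod 71).

x = 57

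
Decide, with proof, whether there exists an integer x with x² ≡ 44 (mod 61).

61 is prime, so by Euler's criterion 44 is a square mod 61 iff 44^((61−1)/2) = 44^30 ≡ 1 (mod 61).
Squaring successively (mod 61): 44^2 = 1936 ≡ 45; 44^4 ≡ 45² = 2025 ≡ 12; 44^8 ≡ 12² = 144 ≡ 22; 44^16 ≡ 22² = 484 ≡ 57.
Since 30 = 16 + 8 + 4 + 2, 44^30 ≡ 57 · 22 · 12 · 45; multiplying out mod 61: 57·22 = 1254 ≡ 34, then 34·12 = 408 ≡ 42, then 42·45 = 1890 ≡ 60. Thus 44^30 ≡ 60 ≡ −1 (mod 61).
The value −1 means 44 is a non-residue modulo 61, so x² ≡ 44 (mod 61) is impossible.

There is no such integer.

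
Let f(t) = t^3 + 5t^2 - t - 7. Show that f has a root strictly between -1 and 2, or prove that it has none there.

f(-1) = -2 and f(2) = 19, which have opposite signs.
f is continuous everywhere (it is a polynomial), in particular on [-1, 2].
By the Intermediate Value Theorem f must vanish at some point of (-1, 2).

Yes, f has a root in the interval.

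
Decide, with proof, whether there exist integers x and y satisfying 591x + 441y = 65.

Both 591 and 441 are divisible by gcd(591, 441) = 3, hence so is any combination 591x + 441y.
However 65 leaves remainder 2 on division by 3.
So the equation is unsolvable over ℤ.

No such integers exist.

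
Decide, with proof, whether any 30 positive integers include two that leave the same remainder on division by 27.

True.

Each integer lies in one of the 27 residue classes modulo 27.
With 30 integers and only 27 classes, the pigeonhole principle forces two of them, say a and b, into the same class.
So a and b have equal remainders mod 27, which is exactly what was to be shown.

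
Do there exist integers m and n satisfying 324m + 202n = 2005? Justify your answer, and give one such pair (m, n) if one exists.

There are no such integers.

gcd(324, 202) = 2, so every integer of the form 324m + 202n is a multiple of 2.
However 2005 leaves remainder 1 on division by 2.
So the equation is unsolvable over ℤ.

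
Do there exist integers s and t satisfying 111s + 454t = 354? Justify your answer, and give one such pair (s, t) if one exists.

s = 40, t = -9

111 and 454 are coprime, so 111s + 454t ranges over all of ℤ.
Run the Euclidean algorithm on 454 and 111: 454 = 4·111 + 10, 111 = 11·10 + 1, 10 = 10·1 + 0.
Back-substituting, 1 = 111 − 11·10 = 111 − 11·(454 − 4·111) = −11·454 + 45·111; that is, 111·45 + 454·(-11) = 1.
Multiplying through by 354: s = 45·354 = 15930, t = (-11)·354 = -3894 is a solution.
The general solution is s = 15930 + 454k, t = -3894 − 111k; taking k = -35 gives the smaller pair s = 40, t = -9.
Indeed 111·40 + 454·(-9) = 4440 − 4086 = 354.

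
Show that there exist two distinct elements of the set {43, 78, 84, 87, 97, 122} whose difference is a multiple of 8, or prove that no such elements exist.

Two integers differ by a multiple of 8 exactly when they have the same residue mod 8. The residues are 43↦3, 78↦6, 84↦4, 87↦7, 97↦1, 122↦2.
No residue repeats among the 6 elements, so no pair has difference ≡ 0 (mod 8).

No such pair exists.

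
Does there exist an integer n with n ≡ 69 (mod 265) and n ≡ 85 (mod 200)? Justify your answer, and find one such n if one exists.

No such integer exists.

Reduce both congruences modulo 5, which divides 265 and 200: they say n ≡ 69 (mod 5) and n ≡ 85 (mod 5).
These are incompatible: 69 − 85 = -16 is not divisible by 5.
Hence the system has no solution.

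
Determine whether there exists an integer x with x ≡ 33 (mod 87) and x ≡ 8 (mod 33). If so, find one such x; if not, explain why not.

Reduce both congruences modulo 3, which divides 87 and 33: they say x ≡ 33 (mod 3) and x ≡ 8 (mod 3).
However 33 ≡ 0 and 8 ≡ 2 (mod 3), and 0 ≠ 2.
Therefore no such x exists.

No such integer exists.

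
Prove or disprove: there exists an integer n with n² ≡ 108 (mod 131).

n = 34

Take n = 34. Then 34² = 1156 = 8·131 + 108, so 34² ≡ 108 (mod 131).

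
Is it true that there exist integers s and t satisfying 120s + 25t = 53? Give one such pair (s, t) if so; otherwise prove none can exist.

Any value of 120s + 25t is a multiple of gcd(120, 25) = 5.
But 53 = 5·10 + 3, so 5 ∤ 53.
Therefore 120s + 25t = 53 has no solution in integers.

No such integers exist.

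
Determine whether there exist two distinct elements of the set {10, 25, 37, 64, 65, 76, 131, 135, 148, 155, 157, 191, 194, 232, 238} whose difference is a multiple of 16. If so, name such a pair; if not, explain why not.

Residues mod 16: 10↦10, 25↦9, 37↦5, 64↦0, 65↦1, 76↦12, 131↦3, 135↦7, 148↦4, 155↦11, 157↦13, 191↦15, 194↦2, 232↦8, 238↦14.
These 15 residues are pairwise different, hence no difference of two elements is divisible by 16.

No, no such pair exists.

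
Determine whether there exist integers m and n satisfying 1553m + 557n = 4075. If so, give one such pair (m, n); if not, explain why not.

m = 159, n = -436

1553 and 557 are coprime, so 1553m + 557n ranges over all of ℤ.
Run the Euclidean algorithm on 1553 and 557: 1553 = 2·557 + 439, 557 = 1·439 + 118, 439 = 3·118 + 85, 118 = 1·85 + 33, 85 = 2·33 + 19, 33 = 1·19 + 14, 19 = 1·14 + 5, 14 = 2·5 + 4, 5 = 1·4 + 1, 4 = 4·1 + 0.
Back-substituting, 1 = 5 − 1·4 = 5 − (14 − 2·5) = −14 + 3·5 = −14 + 3·(19 − 1·14) = 3·19 − 4·14 = 3·19 − 4·(33 − 1·19) = −4·33 + 7·19 = −4·33 + 7·(85 − 2·33) = 7·85 − 18·33 = 7·85 − 18·(118 − 1·85) = −18·118 + 25·85 = −18·118 + 25·(439 − 3·118) = 25·439 − 93·118 = 25·439 − 93·(557 − 1·439) = −93·557 + 118·439 = −93·557 + 118·(1553 − 2·557) = 118·1553 − 329·557; that is, 1553·118 + 557·(-329) = 1.
Multiplying through by 4075: m = 118·4075 = 480850, n = (-329)·4075 = -1340675 is a solution.
The general solution is m = 480850 + 557k, n = -1340675 − 1553k; taking k = -863 gives the smaller pair m = 159, n = -436.
Indeed 1553·159 + 557·(-436) = 246927 − 242852 = 4075.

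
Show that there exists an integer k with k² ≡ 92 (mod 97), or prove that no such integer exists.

Apply Euler's criterion with the prime 97: 92 is a quadratic residue iff 92^48 ≡ 1 (mod 97), and a non-residue iff it is ≡ −1.
Squaring successively (mod 97): 92^2 = 8464 ≡ 25; 92^4 ≡ 25² = 625 ≡ 43; 92^8 ≡ 43² = 1849 ≡ 6; 92^16 ≡ 6² = 36 ≡ 36; 92^32 ≡ 36² = 1296 ≡ 35.
Since 48 = 32 + 16, 92^48 ≡ 35 · 36; multiplying out mod 97: 35·36 = 1260 ≡ 96. Thus 92^48 ≡ 96 ≡ −1 (mod 97).
By Euler's criterion 92 is a quadratic non-residue mod 97: no k satisfies k² ≡ 92 (mod 97).

No, no such integer exists.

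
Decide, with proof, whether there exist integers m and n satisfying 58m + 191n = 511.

m = 157, n = -45

Since gcd(58, 191) = 1, every integer is an integer combination of 58 and 191.
Euclidean algorithm: 191 = 3·58 + 17, 58 = 3·17 + 7, 17 = 2·7 + 3, 7 = 2·3 + 1, 3 = 3·1 + 0.
Unwinding: 1 = 7 − 2·3 = 7 − 2·(17 − 2·7) = −2·17 + 5·7 = −2·17 + 5·(58 − 3·17) = 5·58 − 17·17 = 5·58 − 17·(191 − 3·58) = −17·191 + 56·58, i.e. 58·56 + 191·(-17) = 1.
Times 511: 58·28616 + 191·(-8687) = 511, so (28616, -8687) solves it.
Subtracting 149·191 from m and adding 149·58 to n gives the tidier solution (157, -45).
Indeed 58·157 + 191·(-45) = 9106 − 8595 = 511.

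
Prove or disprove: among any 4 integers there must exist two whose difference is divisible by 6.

Consider the 4 integers 25, 26, 27, 28. They lie in distinct residue classes modulo 6, since 4 ≤ 6.
Any two of them differ by at most 3 < 6 and by at least 1, so no difference is a multiple of 6.

No; for instance {25, 26, 27, 28} is a counterexample.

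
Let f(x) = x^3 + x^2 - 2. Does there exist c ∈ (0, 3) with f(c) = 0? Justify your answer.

Yes, f has a root in the interval.

f(0) = -2 and f(3) = 34, which have opposite signs.
f is continuous everywhere (it is a polynomial), in particular on [0, 3].
So by the Intermediate Value Theorem there is a c strictly between 0 and 3 with f(c) = 0.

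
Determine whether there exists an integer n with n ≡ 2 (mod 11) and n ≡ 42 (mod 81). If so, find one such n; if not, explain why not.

Since 11 and 81 share no common factor, CRT says the pair of congruences has a solution (unique mod 891).
Write n = 2 + 11t and require 2 + 11t ≡ 42 (mod 81), i.e. 11t ≡ 40 (mod 81).
Invert 11 mod 81 by the Euclidean algorithm: 81 = 7·11 + 4, 11 = 2·4 + 3, 4 = 1·3 + 1, 3 = 3·1 + 0; back-substituting, 1 = 4 − 1·3 = 4 − (11 − 2·4) = −11 + 3·4 = −11 + 3·(81 − 7·11) = 3·81 − 22·11. Hence 11·(-22) ≡ 1, so 11⁻¹ ≡ -22 ≡ 59 (mod 81).
Therefore t ≡ 59·40 = 2360 ≡ 11 (mod 81).
With t = 11: n = 2 + 11·11 = 123.
Check: 123 mod 11 = 2, 123 mod 81 = 42. ✓

n = 123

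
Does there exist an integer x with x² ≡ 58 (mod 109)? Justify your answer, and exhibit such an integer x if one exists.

No, no such integer exists.

109 is prime, so by Euler's criterion 58 is a square mod 109 iff 58^((109−1)/2) = 58^54 ≡ 1 (mod 109).
Squaring successively (mod 109): 58^2 = 3364 ≡ 94; 58^4 ≡ 94² = 8836 ≡ 7; 58^8 ≡ 7² = 49 ≡ 49; 58^16 ≡ 49² = 2401 ≡ 3; 58^32 ≡ 3² = 9 ≡ 9.
Since 54 = 32 + 16 + 4 + 2, 58^54 ≡ 9 · 3 · 7 · 94; multiplying out mod 109: 9·3 = 27 ≡ 27, then 27·7 = 189 ≡ 80, then 80·94 = 7520 ≡ 108. Thus 58^54 ≡ 108 ≡ −1 (mod 109).
By Euler's criterion 58 is a quadratic non-residue mod 109: no x satisfies x² ≡ 58 (mod 109).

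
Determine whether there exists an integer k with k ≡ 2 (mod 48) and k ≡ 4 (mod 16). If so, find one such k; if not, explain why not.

There is no such integer.

gcd(48, 16) = 16. If k ≡ 2 (mod 48) and k ≡ 4 (mod 16), then k ≡ 2 (mod 16) and k ≡ 4 (mod 16).
These are incompatible: 2 − 4 = -2 is not divisible by 16.
Therefore no such k exists.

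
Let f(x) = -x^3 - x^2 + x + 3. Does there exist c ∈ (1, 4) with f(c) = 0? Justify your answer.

Yes, such a c exists.

f(1) = 2 and f(4) = -73, which have opposite signs.
f is continuous everywhere (it is a polynomial), in particular on [1, 4].
So by the Intermediate Value Theorem there is a c strictly between 1 and 4 with f(c) = 0.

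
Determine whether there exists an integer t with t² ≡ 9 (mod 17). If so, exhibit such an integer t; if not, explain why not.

Take t = 14. Then 14² = 196 = 11·17 + 9, so 14² ≡ 9 (mod 17).

t = 14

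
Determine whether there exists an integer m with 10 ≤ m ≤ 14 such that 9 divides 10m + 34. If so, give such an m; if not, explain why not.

m = 11

At m = 10 the value 134 is not a multiple of 9. At m = 11 we get 10·11 + 34 = 144, and 144 = 9·16.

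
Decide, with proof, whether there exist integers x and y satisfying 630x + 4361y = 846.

There are no such integers.

Any value of 630x + 4361y is a multiple of gcd(630, 4361) = 7.
But 846 is not a multiple of 7 (it leaves remainder 6).
Therefore 630x + 4361y = 846 has no solution in integers.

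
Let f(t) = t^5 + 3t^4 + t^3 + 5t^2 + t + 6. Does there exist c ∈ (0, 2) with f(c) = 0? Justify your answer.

The endpoint values f(0) = 6 and f(2) = 116 are both positive. Claim: f(t) > 0 for every t in (0, 2).
Every nonzero coefficient of f(t) = t^5 + 3t^4 + t^3 + 5t^2 + t + 6 is positive; for t > 0 each term then has that sign, and the constant term 6 is strictly positive.
Therefore f(t) > 0 throughout (0, 2), and f has no zero there.

f has no root in that interval.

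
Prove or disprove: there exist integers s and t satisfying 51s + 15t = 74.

Both 51 and 15 are divisible by gcd(51, 15) = 3, hence so is any combination 51s + 15t.
But 74 = 3·24 + 2, so 3 ∤ 74.
Hence no integers s, t satisfy the equation.

There are no such integers.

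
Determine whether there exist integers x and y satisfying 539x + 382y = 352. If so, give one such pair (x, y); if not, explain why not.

x = 102, y = -143

Since gcd(539, 382) = 1, every integer is an integer combination of 539 and 382.
Dividing repeatedly: 539 = 1·382 + 157, 382 = 2·157 + 68, 157 = 2·68 + 21, 68 = 3·21 + 5, 21 = 4·5 + 1, 5 = 5·1 + 0.
Working back up the chain: 1 = 21 − 4·5 = 21 − 4·(68 − 3·21) = −4·68 + 13·21 = −4·68 + 13·(157 − 2·68) = 13·157 − 30·68 = 13·157 − 30·(382 − 2·157) = −30·382 + 73·157 = −30·382 + 73·(539 − 1·382) = 73·539 − 103·382. So 539·73 + 382·(-103) = 1.
Times 352: 539·25696 + 382·(-36256) = 352, so (25696, -36256) solves it.
The general solution is x = 25696 + 382k, y = -36256 − 539k; taking k = -67 gives the smaller pair x = 102, y = -143.
Check: 539·102 + 382·(-143) = 54978 − 54626 = 352. ✓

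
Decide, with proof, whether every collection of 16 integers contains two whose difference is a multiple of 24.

Consider the 16 integers 93, 94, …, 108. They lie in distinct residue classes modulo 24, since 16 ≤ 24.
No two share a residue, so no pair has difference divisible by 24; the claim fails for this set.

No; for instance {93, 94, 95, 96, 97, 98, 99, 100, 101, 102, 103, 104, 105, 106, 107, 108} is a counterexample.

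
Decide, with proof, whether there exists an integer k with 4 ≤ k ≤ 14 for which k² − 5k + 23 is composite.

No such integer k in that range exists.

The values for k = 4, 5, …, 14 are 19, 23, 29, 37, 47, 59, 73, 89, 107, 127, 149, and each of these is prime.
So no value in the range makes the expression composite.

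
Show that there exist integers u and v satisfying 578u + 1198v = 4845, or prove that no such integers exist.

gcd(578, 1198) = 2, so every integer of the form 578u + 1198v is a multiple of 2.
But 4845 = 2·2422 + 1, so 2 ∤ 4845.
Therefore 578u + 1198v = 4845 has no solution in integers.

No, no such integers exist.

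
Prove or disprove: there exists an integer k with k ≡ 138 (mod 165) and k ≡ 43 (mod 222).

No, no such integer exists.

Reduce both congruences modulo 3, which divides 165 and 222: they say k ≡ 138 (mod 3) and k ≡ 43 (mod 3).
These are incompatible: 138 − 43 = 95 is not divisible by 3.
So no integer satisfies both congruences.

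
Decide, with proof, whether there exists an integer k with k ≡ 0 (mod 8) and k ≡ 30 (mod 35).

k = 240

The moduli 8 and 35 are coprime, so by the Chinese Remainder Theorem a unique solution modulo 280 exists.
Write k = 0 + 8t and require 0 + 8t ≡ 30 (mod 35), i.e. 8t ≡ 30 (mod 35).
To invert 8 modulo 35: 35 = 4·8 + 3, 8 = 2·3 + 2, 3 = 1·2 + 1, 2 = 2·1 + 0, and unwinding, 1 = 3 − 1·2 = 3 − (8 − 2·3) = −8 + 3·3 = −8 + 3·(35 − 4·8) = 3·35 − 13·8. Thus 8⁻¹ ≡ -13 ≡ 22 (mod 35).
Therefore t ≡ 22·30 = 660 ≡ 30 (mod 35).
Taking t = 30 gives k = 0 + 8·30 = 240.
Verify: 240 = 30·8 + 0 and 240 = 6·35 + 30. ✓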